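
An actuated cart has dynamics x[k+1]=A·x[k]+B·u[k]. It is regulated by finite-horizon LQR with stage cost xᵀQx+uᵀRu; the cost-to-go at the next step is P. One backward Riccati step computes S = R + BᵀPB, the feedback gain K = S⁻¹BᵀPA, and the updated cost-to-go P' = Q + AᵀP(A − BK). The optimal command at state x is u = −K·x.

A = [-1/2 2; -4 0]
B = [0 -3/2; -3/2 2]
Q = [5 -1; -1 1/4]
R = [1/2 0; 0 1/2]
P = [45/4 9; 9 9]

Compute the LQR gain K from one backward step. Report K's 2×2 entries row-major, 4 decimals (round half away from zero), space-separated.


2.9972 -1.6796 0.2136 -1.1632

BᵀP = [-13.5000 -13.5000; 1.1250 4.5000]
S = R + BᵀPB = [1/2 0; 0 1/2] + [20.2500 -6.7500; -6.7500 7.3125] = [20.7500 -6.7500; -6.7500 7.8125]
BᵀPA = [60.7500 -27.0000; -18.5625 2.2500]
K = S⁻¹·BᵀPA = [2.9972 -1.6796; 0.2136 -1.1632]
A−BK = [-0.1796 0.2553; 0.0686 -0.1931]
AᵀP(A−BK) = [4.6979 -2.8065; -2.8065 2.2684]
P' = Q + AᵀP(A−BK) = [9.6979 -3.8065; -3.8065 2.5184]
tr(P') = 12.2163


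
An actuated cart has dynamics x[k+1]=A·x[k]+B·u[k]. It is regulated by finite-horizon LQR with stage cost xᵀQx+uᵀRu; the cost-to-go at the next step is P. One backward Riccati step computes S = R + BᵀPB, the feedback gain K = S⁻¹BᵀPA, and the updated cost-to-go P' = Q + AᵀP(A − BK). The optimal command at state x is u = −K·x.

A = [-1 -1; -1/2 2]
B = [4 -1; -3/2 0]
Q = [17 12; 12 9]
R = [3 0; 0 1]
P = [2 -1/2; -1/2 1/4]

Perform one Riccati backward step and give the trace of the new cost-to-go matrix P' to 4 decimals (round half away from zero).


BᵀP = [8.7500 -2.3750; -2.0000 0.5000]
S = R + BᵀPB = [3 0; 0 1] + [38.5625 -8.7500; -8.7500 2.0000] = [41.5625 -8.7500; -8.7500 3.0000]
BᵀPA = [-7.5625 -13.5000; 1.7500 3.0000]
K = S⁻¹·BᵀPA = [-0.1532 -0.2961; 0.1364 0.1364]
A−BK = [-0.2506 0.3208; -0.7299 1.5558]
AᵀP(A−BK) = [0.1649 0.0221; 0.0221 0.5935]
P' = Q + AᵀP(A−BK) = [17.1649 12.0221; 12.0221 9.5935]
tr(P') = 26.7584

26.7584


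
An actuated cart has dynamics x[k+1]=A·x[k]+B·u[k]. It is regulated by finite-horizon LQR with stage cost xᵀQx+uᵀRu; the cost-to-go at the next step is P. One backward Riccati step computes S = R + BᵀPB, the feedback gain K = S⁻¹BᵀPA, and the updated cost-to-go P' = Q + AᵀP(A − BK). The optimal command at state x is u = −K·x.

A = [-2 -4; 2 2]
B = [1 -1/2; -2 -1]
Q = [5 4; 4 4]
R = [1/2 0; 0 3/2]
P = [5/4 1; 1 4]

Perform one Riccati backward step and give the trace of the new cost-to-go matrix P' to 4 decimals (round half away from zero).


17.4710

BᵀP = [-0.7500 -7.0000; -1.6250 -4.5000]
S = R + BᵀPB = [1/2 0; 0 3/2] + [13.2500 7.3750; 7.3750 5.3125] = [13.7500 7.3750; 7.3750 6.8125]
BᵀPA = [-12.5000 -11.0000; -5.7500 -2.5000]
K = S⁻¹·BᵀPA = [-1.0883 -1.4383; 0.3341 1.1901]
A−BK = [-0.7446 -1.9666; 0.1575 0.3134]
AᵀP(A−BK) = [1.3174 2.8640; 2.8640 7.1535]
P' = Q + AᵀP(A−BK) = [6.3174 6.8640; 6.8640 11.1535]
tr(P') = 17.4710


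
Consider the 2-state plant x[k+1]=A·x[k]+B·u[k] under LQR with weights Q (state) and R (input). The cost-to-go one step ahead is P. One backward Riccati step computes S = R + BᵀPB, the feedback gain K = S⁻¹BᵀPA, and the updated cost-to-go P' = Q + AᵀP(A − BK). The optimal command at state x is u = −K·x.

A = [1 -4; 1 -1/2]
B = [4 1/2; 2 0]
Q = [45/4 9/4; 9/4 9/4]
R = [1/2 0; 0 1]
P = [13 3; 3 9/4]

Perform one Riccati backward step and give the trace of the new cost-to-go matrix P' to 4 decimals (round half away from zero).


BᵀP = [58.0000 16.5000; 6.5000 1.5000]
S = R + BᵀPB = [1/2 0; 0 1] + [265.0000 29.0000; 29.0000 3.2500] = [265.5000 29.0000; 29.0000 4.2500]
BᵀPA = [74.5000 -240.2500; 8.0000 -26.7500]
K = S⁻¹·BᵀPA = [0.2945 -0.8536; -0.1270 -0.4693]
A−BK = [-0.1144 -0.3508; 0.4110 1.2073]
AᵀP(A−BK) = [0.3276 0.7253; 0.7253 2.9227]
P' = Q + AᵀP(A−BK) = [11.5776 2.9753; 2.9753 5.1727]
tr(P') = 16.7504

16.7504


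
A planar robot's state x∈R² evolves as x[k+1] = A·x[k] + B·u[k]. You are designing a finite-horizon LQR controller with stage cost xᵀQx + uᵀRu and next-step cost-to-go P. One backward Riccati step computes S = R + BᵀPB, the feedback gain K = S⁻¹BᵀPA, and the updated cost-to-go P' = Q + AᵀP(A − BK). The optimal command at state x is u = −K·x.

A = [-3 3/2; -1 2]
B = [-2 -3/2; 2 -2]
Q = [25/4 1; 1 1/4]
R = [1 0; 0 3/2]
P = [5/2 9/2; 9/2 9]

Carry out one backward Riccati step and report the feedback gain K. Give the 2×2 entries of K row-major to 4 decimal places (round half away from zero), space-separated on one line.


BᵀP = [4.0000 9.0000; -12.7500 -24.7500]
S = R + BᵀPB = [1 0; 0 3/2] + [10.0000 -24.0000; -24.0000 68.6250] = [11.0000 -24.0000; -24.0000 70.1250]
BᵀPA = [-21.0000 24.0000; 63.0000 -68.6250]
K = S⁻¹·BᵀPA = [0.2015 0.1843; 0.9674 -0.9155]
A−BK = [-1.1459 0.4952; 0.5317 -0.1996]
AᵀP(A−BK) = [1.7879 -1.4511; -1.4511 1.3733]
P' = Q + AᵀP(A−BK) = [8.0379 -0.4511; -0.4511 1.6233]
tr(P') = 9.6612

0.2015 0.1843 0.9674 -0.9155


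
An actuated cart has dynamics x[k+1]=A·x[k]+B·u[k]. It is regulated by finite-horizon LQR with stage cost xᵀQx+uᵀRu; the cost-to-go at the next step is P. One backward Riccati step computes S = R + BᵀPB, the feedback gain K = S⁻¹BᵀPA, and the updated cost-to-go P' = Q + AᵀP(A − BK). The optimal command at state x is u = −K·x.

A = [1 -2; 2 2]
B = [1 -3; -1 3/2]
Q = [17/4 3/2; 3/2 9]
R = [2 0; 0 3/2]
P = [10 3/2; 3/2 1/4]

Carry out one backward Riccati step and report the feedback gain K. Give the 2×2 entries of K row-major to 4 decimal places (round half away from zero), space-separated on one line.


BᵀP = [8.5000 1.2500; -27.7500 -4.1250]
S = R + BᵀPB = [2 0; 0 3/2] + [7.2500 -23.6250; -23.6250 77.0625] = [9.2500 -23.6250; -23.6250 78.5625]
BᵀPA = [11.0000 -14.5000; -36.0000 47.2500]
K = S⁻¹·BᵀPA = [0.0812 -0.1357; -0.4338 0.5606]
A−BK = [-0.3826 -0.1824; 2.7319 1.0234]
AᵀP(A−BK) = [0.4894 -0.3248; -0.3248 0.5428]
P' = Q + AᵀP(A−BK) = [4.7394 1.1752; 1.1752 9.5428]
tr(P') = 14.2823

0.0812 -0.1357 -0.4338 0.5606


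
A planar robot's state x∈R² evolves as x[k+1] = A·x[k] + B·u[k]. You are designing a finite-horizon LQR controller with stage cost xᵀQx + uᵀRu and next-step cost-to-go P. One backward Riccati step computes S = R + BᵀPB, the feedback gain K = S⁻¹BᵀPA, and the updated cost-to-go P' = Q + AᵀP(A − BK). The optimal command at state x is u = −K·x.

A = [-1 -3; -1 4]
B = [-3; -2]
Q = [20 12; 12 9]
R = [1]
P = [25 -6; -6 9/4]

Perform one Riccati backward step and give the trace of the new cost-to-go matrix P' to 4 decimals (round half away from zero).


BᵀP = [-63.0000 13.5000]
S = R + BᵀPB = [1] + [162.0000] = [163.0000]
BᵀPA = [49.5000 243.0000]
K = S⁻¹·BᵀPA = [0.3037 1.4908]
A−BK = [-0.0890 1.4724; -0.3926 6.9816]
AᵀP(A−BK) = [0.2178 -1.7945; -1.7945 42.7362]
P' = Q + AᵀP(A−BK) = [20.2178 10.2055; 10.2055 51.7362]
tr(P') = 71.9540

71.9540


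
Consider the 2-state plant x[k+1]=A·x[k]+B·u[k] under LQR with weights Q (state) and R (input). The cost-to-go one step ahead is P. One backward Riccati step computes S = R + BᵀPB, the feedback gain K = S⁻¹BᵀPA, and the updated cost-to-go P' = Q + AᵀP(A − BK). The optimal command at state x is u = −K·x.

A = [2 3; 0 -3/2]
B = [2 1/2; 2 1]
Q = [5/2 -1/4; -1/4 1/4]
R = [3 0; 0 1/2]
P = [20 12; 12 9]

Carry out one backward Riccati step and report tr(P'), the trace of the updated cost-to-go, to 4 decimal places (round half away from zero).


BᵀP = [64.0000 42.0000; 22.0000 15.0000]
S = R + BᵀPB = [3 0; 0 1/2] + [212.0000 74.0000; 74.0000 26.0000] = [215.0000 74.0000; 74.0000 26.5000]
BᵀPA = [128.0000 129.0000; 44.0000 43.5000]
K = S⁻¹·BᵀPA = [0.6140 0.9007; -0.0542 -0.8736]
A−BK = [0.7991 1.6354; -1.1738 -2.4278]
AᵀP(A−BK) = [3.7923 7.1512; 7.1512 14.0638]
P' = Q + AᵀP(A−BK) = [6.2923 6.9012; 6.9012 14.3138]
tr(P') = 20.6061

20.6061


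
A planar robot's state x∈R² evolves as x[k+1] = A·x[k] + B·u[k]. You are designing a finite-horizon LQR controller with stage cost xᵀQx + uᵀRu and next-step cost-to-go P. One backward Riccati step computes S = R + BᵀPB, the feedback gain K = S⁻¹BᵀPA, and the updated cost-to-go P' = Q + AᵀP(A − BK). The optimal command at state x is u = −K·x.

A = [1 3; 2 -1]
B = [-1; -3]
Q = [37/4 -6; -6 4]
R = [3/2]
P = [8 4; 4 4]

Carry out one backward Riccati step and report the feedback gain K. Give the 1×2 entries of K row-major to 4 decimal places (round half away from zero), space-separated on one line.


-0.7482 -0.6331

BᵀP = [-20.0000 -16.0000]
S = R + BᵀPB = [3/2] + [68.0000] = [69.5000]
BᵀPA = [-52.0000 -44.0000]
K = S⁻¹·BᵀPA = [-0.7482 -0.6331]
A−BK = [0.2518 2.3669; -0.2446 -2.8993]
AᵀP(A−BK) = [1.0935 3.0791; 3.0791 24.1439]
P' = Q + AᵀP(A−BK) = [10.3435 -2.9209; -2.9209 28.1439]
tr(P') = 38.4874


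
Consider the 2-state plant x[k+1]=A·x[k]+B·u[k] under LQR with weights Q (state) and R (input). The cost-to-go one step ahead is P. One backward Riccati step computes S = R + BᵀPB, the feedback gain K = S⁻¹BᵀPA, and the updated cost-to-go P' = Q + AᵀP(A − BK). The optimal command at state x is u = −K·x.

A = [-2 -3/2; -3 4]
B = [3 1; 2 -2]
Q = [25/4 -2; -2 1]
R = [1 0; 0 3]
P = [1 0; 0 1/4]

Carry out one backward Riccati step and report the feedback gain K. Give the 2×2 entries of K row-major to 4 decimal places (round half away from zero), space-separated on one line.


BᵀP = [3.0000 0.5000; 1.0000 -0.5000]
S = R + BᵀPB = [1 0; 0 3] + [10.0000 2.0000; 2.0000 2.0000] = [11.0000 2.0000; 2.0000 5.0000]
BᵀPA = [-7.5000 -2.5000; -0.5000 -3.5000]
K = S⁻¹·BᵀPA = [-0.7157 -0.1078; 0.1863 -0.6569]
A−BK = [-0.0392 -0.5196; -1.1961 2.9020]
AᵀP(A−BK) = [0.9755 -1.1373; -1.1373 3.6814]
P' = Q + AᵀP(A−BK) = [7.2255 -3.1373; -3.1373 4.6814]
tr(P') = 11.9069

-0.7157 -0.1078 0.1863 -0.6569


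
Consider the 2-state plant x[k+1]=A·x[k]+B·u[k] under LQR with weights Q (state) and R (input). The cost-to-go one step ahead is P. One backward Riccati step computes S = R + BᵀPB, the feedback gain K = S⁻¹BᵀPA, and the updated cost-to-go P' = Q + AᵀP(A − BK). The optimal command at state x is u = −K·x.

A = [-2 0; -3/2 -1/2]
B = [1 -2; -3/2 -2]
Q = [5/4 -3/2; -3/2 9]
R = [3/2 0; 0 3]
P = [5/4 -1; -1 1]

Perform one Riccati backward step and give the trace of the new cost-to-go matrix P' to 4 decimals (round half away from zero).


10.9705

BᵀP = [2.7500 -2.5000; -0.5000 0.0000]
S = R + BᵀPB = [3/2 0; 0 3] + [6.5000 -0.5000; -0.5000 1.0000] = [8.0000 -0.5000; -0.5000 4.0000]
BᵀPA = [-1.7500 1.2500; 1.0000 0.0000]
K = S⁻¹·BᵀPA = [-0.2047 0.1575; 0.2244 0.0197]
A−BK = [-1.3465 -0.1181; -1.3583 -0.2244]
AᵀP(A−BK) = [0.6673 0.0059; 0.0059 0.0531]
P' = Q + AᵀP(A−BK) = [1.9173 -1.4941; -1.4941 9.0531]
tr(P') = 10.9705


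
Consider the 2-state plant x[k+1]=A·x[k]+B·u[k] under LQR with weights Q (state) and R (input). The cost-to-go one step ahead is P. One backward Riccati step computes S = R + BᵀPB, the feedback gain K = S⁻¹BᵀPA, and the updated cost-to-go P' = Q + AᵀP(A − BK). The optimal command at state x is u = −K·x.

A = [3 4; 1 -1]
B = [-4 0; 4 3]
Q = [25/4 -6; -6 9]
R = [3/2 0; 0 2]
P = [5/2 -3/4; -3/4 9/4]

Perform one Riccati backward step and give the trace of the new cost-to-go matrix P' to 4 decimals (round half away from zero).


BᵀP = [-13.0000 12.0000; -2.2500 6.7500]
S = R + BᵀPB = [3/2 0; 0 2] + [100.0000 36.0000; 36.0000 20.2500] = [101.5000 36.0000; 36.0000 22.2500]
BᵀPA = [-27.0000 -64.0000; 0.0000 -15.7500]
K = S⁻¹·BᵀPA = [-0.6242 -0.8905; 1.0100 0.7330]
A−BK = [0.5031 0.4380; 0.4669 0.3632]
AᵀP(A−BK) = [3.3956 2.9564; 2.9564 2.8017]
P' = Q + AᵀP(A−BK) = [9.6456 -3.0436; -3.0436 11.8017]
tr(P') = 21.4473

21.4473


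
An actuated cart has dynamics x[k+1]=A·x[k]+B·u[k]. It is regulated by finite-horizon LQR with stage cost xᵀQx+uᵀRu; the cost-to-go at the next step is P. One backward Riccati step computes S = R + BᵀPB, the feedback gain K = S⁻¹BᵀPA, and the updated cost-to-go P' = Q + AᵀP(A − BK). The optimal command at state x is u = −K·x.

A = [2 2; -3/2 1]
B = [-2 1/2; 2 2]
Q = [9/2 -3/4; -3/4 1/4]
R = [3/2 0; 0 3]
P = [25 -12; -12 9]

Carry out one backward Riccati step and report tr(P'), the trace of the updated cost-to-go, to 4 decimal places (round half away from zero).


BᵀP = [-74.0000 42.0000; -11.5000 12.0000]
S = R + BᵀPB = [3/2 0; 0 3] + [232.0000 47.0000; 47.0000 18.2500] = [233.5000 47.0000; 47.0000 21.2500]
BᵀPA = [-211.0000 -106.0000; -41.0000 -11.0000]
K = S⁻¹·BᵀPA = [-0.9288 -0.6304; 0.1248 0.8767]
A−BK = [0.0801 0.3008; 0.1080 0.5074]
AᵀP(A−BK) = [1.3983 1.4244; 1.4244 3.8181]
P' = Q + AᵀP(A−BK) = [5.8983 0.6744; 0.6744 4.0681]
tr(P') = 9.9665

9.9665


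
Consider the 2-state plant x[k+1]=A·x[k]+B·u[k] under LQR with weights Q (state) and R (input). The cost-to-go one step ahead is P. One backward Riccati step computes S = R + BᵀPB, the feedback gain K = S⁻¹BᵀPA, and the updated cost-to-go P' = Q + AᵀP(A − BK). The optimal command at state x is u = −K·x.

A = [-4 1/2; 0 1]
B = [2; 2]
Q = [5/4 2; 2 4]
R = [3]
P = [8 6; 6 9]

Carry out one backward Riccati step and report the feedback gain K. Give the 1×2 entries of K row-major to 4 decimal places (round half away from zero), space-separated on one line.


BᵀP = [28.0000 30.0000]
S = R + BᵀPB = [3] + [116.0000] = [119.0000]
BᵀPA = [-112.0000 44.0000]
K = S⁻¹·BᵀPA = [-0.9412 0.3697]
A−BK = [-2.1176 -0.2395; 1.8824 0.2605]
AᵀP(A−BK) = [22.5882 1.4118; 1.4118 0.7311]
P' = Q + AᵀP(A−BK) = [23.8382 3.4118; 3.4118 4.7311]
tr(P') = 28.5693

-0.9412 0.3697


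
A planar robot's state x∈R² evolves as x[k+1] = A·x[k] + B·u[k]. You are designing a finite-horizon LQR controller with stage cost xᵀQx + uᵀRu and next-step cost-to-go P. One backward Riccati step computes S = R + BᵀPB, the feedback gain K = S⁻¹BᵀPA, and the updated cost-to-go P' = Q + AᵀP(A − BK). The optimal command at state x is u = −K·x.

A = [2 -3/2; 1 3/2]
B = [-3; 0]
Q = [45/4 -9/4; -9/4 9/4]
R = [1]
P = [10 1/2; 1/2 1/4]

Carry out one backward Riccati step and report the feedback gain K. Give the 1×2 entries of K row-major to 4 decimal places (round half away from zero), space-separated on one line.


-0.6758 0.4698

BᵀP = [-30.0000 -1.5000]
S = R + BᵀPB = [1] + [90.0000] = [91.0000]
BᵀPA = [-61.5000 42.7500]
K = S⁻¹·BᵀPA = [-0.6758 0.4698]
A−BK = [-0.0275 -0.0907; 1.0000 1.5000]
AᵀP(A−BK) = [0.6868 0.0165; 0.0165 0.7294]
P' = Q + AᵀP(A−BK) = [11.9368 -2.2335; -2.2335 2.9794]
tr(P') = 14.9162


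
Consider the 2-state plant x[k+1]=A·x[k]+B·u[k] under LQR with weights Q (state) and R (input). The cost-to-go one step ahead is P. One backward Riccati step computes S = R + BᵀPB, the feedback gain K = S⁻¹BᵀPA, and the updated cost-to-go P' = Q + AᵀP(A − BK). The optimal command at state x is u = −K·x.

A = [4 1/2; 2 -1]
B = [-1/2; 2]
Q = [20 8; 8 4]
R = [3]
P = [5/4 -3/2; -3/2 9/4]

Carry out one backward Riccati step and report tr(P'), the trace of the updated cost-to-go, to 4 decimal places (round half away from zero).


BᵀP = [-3.6250 5.2500]
S = R + BᵀPB = [3] + [12.3125] = [15.3125]
BᵀPA = [-4.0000 -7.0625]
K = S⁻¹·BᵀPA = [-0.2612 -0.4612]
A−BK = [3.8694 0.2694; 2.5224 -0.0776]
AᵀP(A−BK) = [3.9551 0.6551; 0.6551 0.8051]
P' = Q + AᵀP(A−BK) = [23.9551 8.6551; 8.6551 4.8051]
tr(P') = 28.7602

28.7602


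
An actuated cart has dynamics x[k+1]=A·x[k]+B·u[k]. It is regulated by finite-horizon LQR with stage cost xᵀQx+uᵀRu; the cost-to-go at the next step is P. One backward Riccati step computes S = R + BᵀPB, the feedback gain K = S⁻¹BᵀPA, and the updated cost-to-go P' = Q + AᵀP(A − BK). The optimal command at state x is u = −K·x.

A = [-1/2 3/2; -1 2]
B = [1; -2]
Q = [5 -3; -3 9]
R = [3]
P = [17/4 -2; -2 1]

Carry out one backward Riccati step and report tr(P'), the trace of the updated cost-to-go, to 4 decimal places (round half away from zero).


14.6299

BᵀP = [8.2500 -4.0000]
S = R + BᵀPB = [3] + [16.2500] = [19.2500]
BᵀPA = [-0.1250 4.3750]
K = S⁻¹·BᵀPA = [-0.0065 0.2273]
A−BK = [-0.4935 1.2727; -1.0130 2.4545]
AᵀP(A−BK) = [0.0617 -0.1591; -0.1591 0.5682]
P' = Q + AᵀP(A−BK) = [5.0617 -3.1591; -3.1591 9.5682]
tr(P') = 14.6299


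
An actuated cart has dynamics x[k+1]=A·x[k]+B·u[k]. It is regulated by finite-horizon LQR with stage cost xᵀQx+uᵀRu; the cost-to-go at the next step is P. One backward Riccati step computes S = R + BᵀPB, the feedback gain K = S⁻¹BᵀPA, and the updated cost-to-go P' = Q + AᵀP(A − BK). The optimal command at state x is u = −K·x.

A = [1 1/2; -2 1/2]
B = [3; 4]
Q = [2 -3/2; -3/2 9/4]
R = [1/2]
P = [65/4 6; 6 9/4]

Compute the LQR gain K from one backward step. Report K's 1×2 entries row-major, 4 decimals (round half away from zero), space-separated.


BᵀP = [72.7500 27.0000]
S = R + BᵀPB = [1/2] + [326.2500] = [326.7500]
BᵀPA = [18.7500 49.8750]
K = S⁻¹·BᵀPA = [0.0574 0.1526]
A−BK = [0.8279 0.0421; -2.2295 -0.1106]
AᵀP(A−BK) = [0.1741 0.0130; 0.0130 0.0121]
P' = Q + AᵀP(A−BK) = [2.1741 -1.4870; -1.4870 2.2621]
tr(P') = 4.4362

0.0574 0.1526


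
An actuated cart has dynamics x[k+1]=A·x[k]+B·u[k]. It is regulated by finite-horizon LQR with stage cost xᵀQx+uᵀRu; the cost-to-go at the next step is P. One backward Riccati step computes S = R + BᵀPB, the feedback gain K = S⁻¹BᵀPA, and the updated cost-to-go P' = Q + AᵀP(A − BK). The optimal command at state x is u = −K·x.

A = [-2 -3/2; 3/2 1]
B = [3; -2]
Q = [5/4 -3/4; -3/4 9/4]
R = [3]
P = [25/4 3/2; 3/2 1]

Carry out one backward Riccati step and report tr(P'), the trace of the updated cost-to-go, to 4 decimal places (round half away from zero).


5.4323

BᵀP = [15.7500 2.5000]
S = R + BᵀPB = [3] + [42.2500] = [45.2500]
BᵀPA = [-27.7500 -21.1250]
K = S⁻¹·BᵀPA = [-0.6133 -0.4669]
A−BK = [-0.1602 -0.0994; 0.2735 0.0663]
AᵀP(A−BK) = [1.2320 0.9199; 0.9199 0.7003]
P' = Q + AᵀP(A−BK) = [2.4820 0.1699; 0.1699 2.9503]
tr(P') = 5.4323


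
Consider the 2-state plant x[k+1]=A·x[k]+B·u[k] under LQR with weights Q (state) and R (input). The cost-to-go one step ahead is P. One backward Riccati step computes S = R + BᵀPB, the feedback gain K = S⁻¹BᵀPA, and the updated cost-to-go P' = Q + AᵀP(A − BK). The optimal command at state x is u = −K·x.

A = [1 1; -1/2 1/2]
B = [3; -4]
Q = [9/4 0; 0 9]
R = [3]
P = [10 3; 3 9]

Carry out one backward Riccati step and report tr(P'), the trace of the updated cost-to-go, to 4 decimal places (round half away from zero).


29.6136

BᵀP = [18.0000 -27.0000]
S = R + BᵀPB = [3] + [162.0000] = [165.0000]
BᵀPA = [31.5000 4.5000]
K = S⁻¹·BᵀPA = [0.1909 0.0273]
A−BK = [0.4273 0.9182; 0.2636 0.6091]
AᵀP(A−BK) = [3.2364 6.8909; 6.8909 15.1273]
P' = Q + AᵀP(A−BK) = [5.4864 6.8909; 6.8909 24.1273]
tr(P') = 29.6136


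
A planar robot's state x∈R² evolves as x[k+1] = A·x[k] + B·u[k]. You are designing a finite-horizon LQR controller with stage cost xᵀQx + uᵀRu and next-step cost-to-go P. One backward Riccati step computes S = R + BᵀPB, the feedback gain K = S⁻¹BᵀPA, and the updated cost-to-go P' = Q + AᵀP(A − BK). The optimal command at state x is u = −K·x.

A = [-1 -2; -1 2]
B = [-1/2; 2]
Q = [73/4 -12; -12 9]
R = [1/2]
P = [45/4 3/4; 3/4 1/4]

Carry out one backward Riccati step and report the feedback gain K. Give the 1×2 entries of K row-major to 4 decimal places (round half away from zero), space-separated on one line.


1.4222 3.0222

BᵀP = [-4.1250 0.1250]
S = R + BᵀPB = [1/2] + [2.3125] = [2.8125]
BᵀPA = [4.0000 8.5000]
K = S⁻¹·BᵀPA = [1.4222 3.0222]
A−BK = [-0.2889 -0.4889; -3.8444 -4.0444]
AᵀP(A−BK) = [7.3111 9.9111; 9.9111 14.3111]
P' = Q + AᵀP(A−BK) = [25.5611 -2.0889; -2.0889 23.3111]
tr(P') = 48.8722


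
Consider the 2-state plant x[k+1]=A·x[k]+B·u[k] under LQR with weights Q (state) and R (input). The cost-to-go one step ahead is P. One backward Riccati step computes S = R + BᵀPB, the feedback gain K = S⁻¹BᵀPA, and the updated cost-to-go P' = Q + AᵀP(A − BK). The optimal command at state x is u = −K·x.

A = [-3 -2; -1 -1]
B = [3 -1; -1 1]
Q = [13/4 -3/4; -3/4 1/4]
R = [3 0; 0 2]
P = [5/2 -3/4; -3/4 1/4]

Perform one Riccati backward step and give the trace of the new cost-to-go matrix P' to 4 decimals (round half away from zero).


BᵀP = [8.2500 -2.5000; -3.2500 1.0000]
S = R + BᵀPB = [3 0; 0 2] + [27.2500 -10.7500; -10.7500 4.2500] = [30.2500 -10.7500; -10.7500 6.2500]
BᵀPA = [-22.2500 -14.0000; 8.7500 5.5000]
K = S⁻¹·BᵀPA = [-0.6122 -0.3861; 0.3469 0.2160]
A−BK = [-0.8163 -0.6259; -1.9592 -1.6020]
AᵀP(A−BK) = [1.5918 1.0204; 1.0204 0.6573]
P' = Q + AᵀP(A−BK) = [4.8418 0.2704; 0.2704 0.9073]
tr(P') = 5.7491

5.7491


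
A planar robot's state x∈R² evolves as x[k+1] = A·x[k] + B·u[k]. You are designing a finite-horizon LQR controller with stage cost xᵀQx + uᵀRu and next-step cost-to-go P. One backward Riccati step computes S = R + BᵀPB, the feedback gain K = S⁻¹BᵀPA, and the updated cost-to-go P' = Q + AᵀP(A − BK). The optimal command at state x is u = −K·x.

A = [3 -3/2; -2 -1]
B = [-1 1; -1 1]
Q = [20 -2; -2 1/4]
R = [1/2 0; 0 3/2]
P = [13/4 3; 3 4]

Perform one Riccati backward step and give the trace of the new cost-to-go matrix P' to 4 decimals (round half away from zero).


28.4765

BᵀP = [-6.2500 -7.0000; 6.2500 7.0000]
S = R + BᵀPB = [1/2 0; 0 3/2] + [13.2500 -13.2500; -13.2500 13.2500] = [13.7500 -13.2500; -13.2500 14.7500]
BᵀPA = [-4.7500 16.3750; 4.7500 -16.3750]
K = S⁻¹·BᵀPA = [-0.2615 0.9014; 0.0872 -0.3005]
A−BK = [2.6514 -0.2982; -2.3486 0.2018]
AᵀP(A−BK) = [7.5940 -0.9163; -0.9163 0.6325]
P' = Q + AᵀP(A−BK) = [27.5940 -2.9163; -2.9163 0.8825]
tr(P') = 28.4765


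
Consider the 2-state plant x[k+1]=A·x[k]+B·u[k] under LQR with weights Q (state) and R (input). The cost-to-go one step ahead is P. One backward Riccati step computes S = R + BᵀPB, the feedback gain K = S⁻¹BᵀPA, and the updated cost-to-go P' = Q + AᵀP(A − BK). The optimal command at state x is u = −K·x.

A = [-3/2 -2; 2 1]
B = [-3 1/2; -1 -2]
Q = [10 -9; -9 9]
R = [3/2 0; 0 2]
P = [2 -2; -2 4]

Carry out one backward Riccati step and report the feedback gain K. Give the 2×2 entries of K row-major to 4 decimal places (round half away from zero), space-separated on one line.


0.3232 0.4983 -1.0471 -0.7116

BᵀP = [-4.0000 2.0000; 5.0000 -9.0000]
S = R + BᵀPB = [3/2 0; 0 2] + [10.0000 -6.0000; -6.0000 20.5000] = [11.5000 -6.0000; -6.0000 22.5000]
BᵀPA = [10.0000 10.0000; -25.5000 -19.0000]
K = S⁻¹·BᵀPA = [0.3232 0.4983; -1.0471 -0.7116]
A−BK = [-0.0067 -0.1493; 0.2290 0.0752]
AᵀP(A−BK) = [2.5657 1.8721; 1.8721 1.4972]
P' = Q + AᵀP(A−BK) = [12.5657 -7.1279; -7.1279 10.4972]
tr(P') = 23.0629


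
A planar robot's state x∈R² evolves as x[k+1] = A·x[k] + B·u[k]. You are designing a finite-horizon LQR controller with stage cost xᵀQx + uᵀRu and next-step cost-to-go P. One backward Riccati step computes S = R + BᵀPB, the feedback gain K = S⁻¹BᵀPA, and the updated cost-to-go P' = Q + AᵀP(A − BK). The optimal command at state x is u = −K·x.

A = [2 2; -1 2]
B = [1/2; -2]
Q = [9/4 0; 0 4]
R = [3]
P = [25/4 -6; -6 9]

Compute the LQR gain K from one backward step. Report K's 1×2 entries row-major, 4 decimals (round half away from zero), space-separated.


0.9750 -0.2235

BᵀP = [15.1250 -21.0000]
S = R + BᵀPB = [3] + [49.5625] = [52.5625]
BᵀPA = [51.2500 -11.7500]
K = S⁻¹·BᵀPA = [0.9750 -0.2235]
A−BK = [1.5125 2.1118; 0.9501 1.5529]
AᵀP(A−BK) = [8.0297 6.4566; 6.4566 10.3734]
P' = Q + AᵀP(A−BK) = [10.2797 6.4566; 6.4566 14.3734]
tr(P') = 24.6531


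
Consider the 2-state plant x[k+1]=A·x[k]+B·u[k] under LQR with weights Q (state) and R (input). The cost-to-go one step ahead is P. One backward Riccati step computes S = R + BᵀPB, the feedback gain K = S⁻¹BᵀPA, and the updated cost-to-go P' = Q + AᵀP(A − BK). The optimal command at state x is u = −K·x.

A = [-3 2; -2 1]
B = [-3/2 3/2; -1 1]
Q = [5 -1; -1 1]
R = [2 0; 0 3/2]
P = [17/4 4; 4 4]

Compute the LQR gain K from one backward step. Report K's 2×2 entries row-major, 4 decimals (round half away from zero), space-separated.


0.8293 -0.4988 -1.1058 0.6651

BᵀP = [-10.3750 -10.0000; 10.3750 10.0000]
S = R + BᵀPB = [2 0; 0 3/2] + [25.5625 -25.5625; -25.5625 25.5625] = [27.5625 -25.5625; -25.5625 27.0625]
BᵀPA = [51.1250 -30.7500; -51.1250 30.7500]
K = S⁻¹·BᵀPA = [0.8293 -0.4988; -1.1058 0.6651]
A−BK = [-0.0973 0.2541; -0.0649 -0.1639]
AᵀP(A−BK) = [3.3173 -1.9953; -1.9953 1.2099]
P' = Q + AᵀP(A−BK) = [8.3173 -2.9953; -2.9953 2.2099]
tr(P') = 10.5272


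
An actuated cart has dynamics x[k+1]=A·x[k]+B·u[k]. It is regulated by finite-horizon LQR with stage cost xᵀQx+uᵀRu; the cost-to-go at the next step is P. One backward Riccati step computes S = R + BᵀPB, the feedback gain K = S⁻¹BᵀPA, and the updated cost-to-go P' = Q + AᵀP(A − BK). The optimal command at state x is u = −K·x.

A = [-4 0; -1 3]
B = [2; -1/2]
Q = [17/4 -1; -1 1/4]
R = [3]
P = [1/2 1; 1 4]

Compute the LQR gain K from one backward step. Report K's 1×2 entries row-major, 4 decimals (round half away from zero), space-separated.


BᵀP = [0.5000 0.0000]
S = R + BᵀPB = [3] + [1.0000] = [4.0000]
BᵀPA = [-2.0000 0.0000]
K = S⁻¹·BᵀPA = [-0.5000 0.0000]
A−BK = [-3.0000 0.0000; -1.2500 3.0000]
AᵀP(A−BK) = [19.0000 -24.0000; -24.0000 36.0000]
P' = Q + AᵀP(A−BK) = [23.2500 -25.0000; -25.0000 36.2500]
tr(P') = 59.5000

-0.5000 0.0000


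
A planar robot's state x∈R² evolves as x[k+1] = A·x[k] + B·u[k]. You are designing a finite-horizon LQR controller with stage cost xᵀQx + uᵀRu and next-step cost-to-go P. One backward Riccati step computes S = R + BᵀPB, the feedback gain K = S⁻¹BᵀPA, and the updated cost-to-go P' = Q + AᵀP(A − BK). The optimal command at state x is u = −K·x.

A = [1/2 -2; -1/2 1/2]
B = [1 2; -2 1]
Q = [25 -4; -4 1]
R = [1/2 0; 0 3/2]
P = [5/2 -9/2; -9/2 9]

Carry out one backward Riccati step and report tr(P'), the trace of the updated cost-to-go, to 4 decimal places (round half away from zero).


BᵀP = [11.5000 -22.5000; 0.5000 0.0000]
S = R + BᵀPB = [1/2 0; 0 3/2] + [56.5000 0.5000; 0.5000 1.0000] = [57.0000 0.5000; 0.5000 2.5000]
BᵀPA = [17.0000 -34.2500; 0.2500 -1.0000]
K = S⁻¹·BᵀPA = [0.2979 -0.5984; 0.0404 -0.2803]
A−BK = [0.1213 -0.8409; 0.0554 -0.4165]
AᵀP(A−BK) = [0.0507 -0.1318; -0.1318 0.4739]
P' = Q + AᵀP(A−BK) = [25.0507 -4.1318; -4.1318 1.4739]
tr(P') = 26.5246

26.5246


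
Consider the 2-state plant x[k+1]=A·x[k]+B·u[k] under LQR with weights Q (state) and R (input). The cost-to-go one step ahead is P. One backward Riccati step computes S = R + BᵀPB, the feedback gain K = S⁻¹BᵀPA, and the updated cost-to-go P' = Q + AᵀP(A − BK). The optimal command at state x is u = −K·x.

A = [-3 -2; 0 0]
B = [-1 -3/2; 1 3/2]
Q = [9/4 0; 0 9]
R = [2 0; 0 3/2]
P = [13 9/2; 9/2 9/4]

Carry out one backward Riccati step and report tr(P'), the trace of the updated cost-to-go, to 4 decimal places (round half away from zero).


BᵀP = [-8.5000 -2.2500; -12.7500 -3.3750]
S = R + BᵀPB = [2 0; 0 3/2] + [6.2500 9.3750; 9.3750 14.0625] = [8.2500 9.3750; 9.3750 15.5625]
BᵀPA = [25.5000 17.0000; 38.2500 25.5000]
K = S⁻¹·BᵀPA = [0.9444 0.6296; 1.8889 1.2593]
A−BK = [0.7778 0.5185; -3.7778 -2.5185]
AᵀP(A−BK) = [20.6667 13.7778; 13.7778 9.1852]
P' = Q + AᵀP(A−BK) = [22.9167 13.7778; 13.7778 18.1852]
tr(P') = 41.1019

41.1019


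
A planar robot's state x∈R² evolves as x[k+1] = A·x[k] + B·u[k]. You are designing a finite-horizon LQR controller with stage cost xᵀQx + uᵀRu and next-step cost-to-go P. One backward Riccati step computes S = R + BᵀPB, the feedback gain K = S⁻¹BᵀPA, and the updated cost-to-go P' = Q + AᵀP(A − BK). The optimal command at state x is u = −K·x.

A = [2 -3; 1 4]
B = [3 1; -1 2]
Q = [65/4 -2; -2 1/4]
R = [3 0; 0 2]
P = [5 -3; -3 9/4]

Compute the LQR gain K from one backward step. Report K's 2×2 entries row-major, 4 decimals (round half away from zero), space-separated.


BᵀP = [18.0000 -11.2500; -1.0000 1.5000]
S = R + BᵀPB = [3 0; 0 2] + [65.2500 -4.5000; -4.5000 2.0000] = [68.2500 -4.5000; -4.5000 4.0000]
BᵀPA = [24.7500 -99.0000; -0.5000 9.0000]
K = S⁻¹·BᵀPA = [0.3828 -1.4065; 0.3056 0.6677]
A−BK = [0.5460 0.5519; 0.7715 1.2582]
AᵀP(A−BK) = [0.9288 -0.8546; -0.8546 7.7448]
P' = Q + AᵀP(A−BK) = [17.1788 -2.8546; -2.8546 7.9948]
tr(P') = 25.1736

0.3828 -1.4065 0.3056 0.6677


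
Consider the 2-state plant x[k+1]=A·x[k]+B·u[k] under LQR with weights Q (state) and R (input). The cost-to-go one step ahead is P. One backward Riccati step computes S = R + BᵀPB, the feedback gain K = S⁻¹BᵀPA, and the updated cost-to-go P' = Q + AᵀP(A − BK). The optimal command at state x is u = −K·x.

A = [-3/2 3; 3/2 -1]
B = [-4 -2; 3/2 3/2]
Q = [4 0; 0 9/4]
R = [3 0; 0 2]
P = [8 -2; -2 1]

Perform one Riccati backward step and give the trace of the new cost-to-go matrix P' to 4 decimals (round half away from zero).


8.0522

BᵀP = [-35.0000 9.5000; -19.0000 5.5000]
S = R + BᵀPB = [3 0; 0 2] + [154.2500 84.2500; 84.2500 46.2500] = [157.2500 84.2500; 84.2500 48.2500]
BᵀPA = [66.7500 -114.5000; 36.7500 -62.5000]
K = S⁻¹·BᵀPA = [0.2545 -0.5294; 0.3173 -0.3710]
A−BK = [0.1525 0.1405; 0.6423 0.3505]
AᵀP(A−BK) = [0.6025 -0.5304; -0.5304 1.1998]
P' = Q + AᵀP(A−BK) = [4.6025 -0.5304; -0.5304 3.4498]
tr(P') = 8.0522


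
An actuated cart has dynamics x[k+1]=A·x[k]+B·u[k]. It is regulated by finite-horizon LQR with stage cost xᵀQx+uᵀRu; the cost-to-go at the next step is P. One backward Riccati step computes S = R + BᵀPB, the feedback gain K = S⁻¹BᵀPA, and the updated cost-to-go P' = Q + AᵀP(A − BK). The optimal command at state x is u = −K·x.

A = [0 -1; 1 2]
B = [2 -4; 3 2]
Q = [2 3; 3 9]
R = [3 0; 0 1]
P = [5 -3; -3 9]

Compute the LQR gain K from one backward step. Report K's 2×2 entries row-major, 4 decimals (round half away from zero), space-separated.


0.2378 0.3577 0.1270 0.4388

BᵀP = [1.0000 21.0000; -26.0000 30.0000]
S = R + BᵀPB = [3 0; 0 1] + [65.0000 38.0000; 38.0000 164.0000] = [68.0000 38.0000; 38.0000 165.0000]
BᵀPA = [21.0000 41.0000; 30.0000 86.0000]
K = S⁻¹·BᵀPA = [0.2378 0.3577; 0.1270 0.4388]
A−BK = [0.0325 0.0399; 0.0324 0.0492]
AᵀP(A−BK) = [0.1943 0.3231; 0.3231 0.5944]
P' = Q + AᵀP(A−BK) = [2.1943 3.3231; 3.3231 9.5944]
tr(P') = 11.7887


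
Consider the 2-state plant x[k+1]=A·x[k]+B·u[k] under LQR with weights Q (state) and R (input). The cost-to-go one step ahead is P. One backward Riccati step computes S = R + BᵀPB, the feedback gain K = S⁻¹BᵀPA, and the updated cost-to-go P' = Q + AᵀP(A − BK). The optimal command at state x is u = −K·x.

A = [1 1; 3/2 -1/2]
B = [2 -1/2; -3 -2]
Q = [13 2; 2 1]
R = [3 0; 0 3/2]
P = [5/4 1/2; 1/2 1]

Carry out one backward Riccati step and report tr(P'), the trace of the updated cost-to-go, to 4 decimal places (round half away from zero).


15.7049

BᵀP = [1.0000 -2.0000; -1.6250 -2.2500]
S = R + BᵀPB = [3 0; 0 3/2] + [8.0000 3.5000; 3.5000 5.3125] = [11.0000 3.5000; 3.5000 6.8125]
BᵀPA = [-2.0000 2.0000; -5.0000 -0.5000]
K = S⁻¹·BᵀPA = [0.0618 0.2453; -0.7657 -0.1994]
A−BK = [0.4935 0.4098; 0.1540 -0.1630]
AᵀP(A−BK) = [1.2951 0.4935; 0.4935 0.4098]
P' = Q + AᵀP(A−BK) = [14.2951 2.4935; 2.4935 1.4098]
tr(P') = 15.7049


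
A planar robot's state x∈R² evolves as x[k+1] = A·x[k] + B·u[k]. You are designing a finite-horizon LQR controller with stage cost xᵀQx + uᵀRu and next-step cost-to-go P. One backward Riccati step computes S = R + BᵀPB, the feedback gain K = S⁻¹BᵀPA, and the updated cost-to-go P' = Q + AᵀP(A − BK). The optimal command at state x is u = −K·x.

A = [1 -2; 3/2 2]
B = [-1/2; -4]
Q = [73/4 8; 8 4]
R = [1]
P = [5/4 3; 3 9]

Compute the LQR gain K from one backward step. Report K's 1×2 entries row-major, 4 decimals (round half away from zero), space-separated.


BᵀP = [-12.6250 -37.5000]
S = R + BᵀPB = [1] + [156.3125] = [157.3125]
BᵀPA = [-68.8750 -49.7500]
K = S⁻¹·BᵀPA = [-0.4378 -0.3162]
A−BK = [0.7811 -2.1581; -0.2513 0.7350]
AᵀP(A−BK) = [0.3450 -0.2817; -0.2817 1.2666]
P' = Q + AᵀP(A−BK) = [18.5950 7.7183; 7.7183 5.2666]
tr(P') = 23.8615

-0.4378 -0.3162


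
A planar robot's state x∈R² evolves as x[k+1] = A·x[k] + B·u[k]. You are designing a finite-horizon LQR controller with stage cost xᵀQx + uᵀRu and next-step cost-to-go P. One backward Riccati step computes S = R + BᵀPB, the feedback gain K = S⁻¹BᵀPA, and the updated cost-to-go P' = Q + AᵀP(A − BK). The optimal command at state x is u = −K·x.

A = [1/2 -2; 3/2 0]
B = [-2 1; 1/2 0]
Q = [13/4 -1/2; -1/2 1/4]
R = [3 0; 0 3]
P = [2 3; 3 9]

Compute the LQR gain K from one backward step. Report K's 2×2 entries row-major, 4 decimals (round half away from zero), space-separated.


-0.1250 0.5000 1.0375 -0.5500

BᵀP = [-2.5000 -1.5000; 2.0000 3.0000]
S = R + BᵀPB = [3 0; 0 3] + [4.2500 -2.5000; -2.5000 2.0000] = [7.2500 -2.5000; -2.5000 5.0000]
BᵀPA = [-3.5000 5.0000; 5.5000 -4.0000]
K = S⁻¹·BᵀPA = [-0.1250 0.5000; 1.0375 -0.5500]
A−BK = [-0.7875 -0.4500; 1.5625 -0.2500]
AᵀP(A−BK) = [19.1063 -6.2250; -6.2250 3.3000]
P' = Q + AᵀP(A−BK) = [22.3563 -6.7250; -6.7250 3.5500]
tr(P') = 25.9063


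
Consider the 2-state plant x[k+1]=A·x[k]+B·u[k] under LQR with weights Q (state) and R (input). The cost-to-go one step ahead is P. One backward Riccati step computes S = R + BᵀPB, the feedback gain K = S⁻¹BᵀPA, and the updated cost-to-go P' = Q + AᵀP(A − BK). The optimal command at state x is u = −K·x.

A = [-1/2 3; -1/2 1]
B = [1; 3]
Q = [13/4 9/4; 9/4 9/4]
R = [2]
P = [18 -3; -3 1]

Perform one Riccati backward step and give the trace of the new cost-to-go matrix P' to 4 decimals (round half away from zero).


85.6364

BᵀP = [9.0000 0.0000]
S = R + BᵀPB = [2] + [9.0000] = [11.0000]
BᵀPA = [-4.5000 27.0000]
K = S⁻¹·BᵀPA = [-0.4091 2.4545]
A−BK = [-0.0909 0.5455; 0.7273 -6.3636]
AᵀP(A−BK) = [1.4091 -10.4545; -10.4545 78.7273]
P' = Q + AᵀP(A−BK) = [4.6591 -8.2045; -8.2045 80.9773]
tr(P') = 85.6364


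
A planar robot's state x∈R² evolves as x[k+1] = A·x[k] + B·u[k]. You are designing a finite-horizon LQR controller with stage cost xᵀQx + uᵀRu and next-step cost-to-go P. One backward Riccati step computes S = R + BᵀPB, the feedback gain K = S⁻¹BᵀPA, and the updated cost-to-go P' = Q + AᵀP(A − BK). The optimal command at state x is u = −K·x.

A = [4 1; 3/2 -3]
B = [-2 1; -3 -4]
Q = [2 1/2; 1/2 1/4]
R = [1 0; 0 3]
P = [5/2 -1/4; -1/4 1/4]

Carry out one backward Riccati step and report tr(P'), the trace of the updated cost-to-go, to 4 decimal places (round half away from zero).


BᵀP = [-4.2500 -0.2500; 3.5000 -1.2500]
S = R + BᵀPB = [1 0; 0 3] + [9.2500 -3.2500; -3.2500 8.5000] = [10.2500 -3.2500; -3.2500 11.5000]
BᵀPA = [-17.3750 -3.5000; 12.1250 7.2500]
K = S⁻¹·BᵀPA = [-1.4948 -0.1555; 0.6319 0.5865]
A−BK = [0.3786 0.1025; -0.4566 -1.1206]
AᵀP(A−BK) = [3.9291 1.6870; 1.6870 1.4537]
P' = Q + AᵀP(A−BK) = [5.9291 2.1870; 2.1870 1.7037]
tr(P') = 7.6328

7.6328


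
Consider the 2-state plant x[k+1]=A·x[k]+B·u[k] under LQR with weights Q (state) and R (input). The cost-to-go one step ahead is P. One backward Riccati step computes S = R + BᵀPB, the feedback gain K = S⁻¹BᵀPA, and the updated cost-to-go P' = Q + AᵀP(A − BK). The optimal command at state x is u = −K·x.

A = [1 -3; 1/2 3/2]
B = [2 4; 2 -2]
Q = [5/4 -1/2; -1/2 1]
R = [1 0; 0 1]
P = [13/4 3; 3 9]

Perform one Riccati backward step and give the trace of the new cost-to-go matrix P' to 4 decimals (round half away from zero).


BᵀP = [12.5000 24.0000; 7.0000 -6.0000]
S = R + BᵀPB = [1 0; 0 1] + [73.0000 2.0000; 2.0000 40.0000] = [74.0000 2.0000; 2.0000 41.0000]
BᵀPA = [24.5000 -1.5000; 4.0000 -30.0000]
K = S⁻¹·BᵀPA = [0.3289 -0.0005; 0.0815 -0.7317]
A−BK = [0.0162 -0.0723; 0.0053 0.0376]
AᵀP(A−BK) = [0.1164 -0.0611; -0.0611 0.5488]
P' = Q + AᵀP(A−BK) = [1.3664 -0.5611; -0.5611 1.5488]
tr(P') = 2.9152

2.9152


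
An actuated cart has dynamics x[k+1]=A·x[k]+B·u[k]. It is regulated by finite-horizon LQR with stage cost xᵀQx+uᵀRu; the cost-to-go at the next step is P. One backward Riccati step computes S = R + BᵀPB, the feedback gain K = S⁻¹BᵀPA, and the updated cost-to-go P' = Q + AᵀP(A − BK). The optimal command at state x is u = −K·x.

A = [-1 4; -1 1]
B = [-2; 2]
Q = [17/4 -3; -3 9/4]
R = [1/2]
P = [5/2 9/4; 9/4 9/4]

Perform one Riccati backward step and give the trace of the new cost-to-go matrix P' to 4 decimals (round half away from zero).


73.1667

BᵀP = [-0.5000 0.0000]
S = R + BᵀPB = [1/2] + [1.0000] = [1.5000]
BᵀPA = [0.5000 -2.0000]
K = S⁻¹·BᵀPA = [0.3333 -1.3333]
A−BK = [-0.3333 1.3333; -1.6667 3.6667]
AᵀP(A−BK) = [9.0833 -22.8333; -22.8333 57.5833]
P' = Q + AᵀP(A−BK) = [13.3333 -25.8333; -25.8333 59.8333]
tr(P') = 73.1667


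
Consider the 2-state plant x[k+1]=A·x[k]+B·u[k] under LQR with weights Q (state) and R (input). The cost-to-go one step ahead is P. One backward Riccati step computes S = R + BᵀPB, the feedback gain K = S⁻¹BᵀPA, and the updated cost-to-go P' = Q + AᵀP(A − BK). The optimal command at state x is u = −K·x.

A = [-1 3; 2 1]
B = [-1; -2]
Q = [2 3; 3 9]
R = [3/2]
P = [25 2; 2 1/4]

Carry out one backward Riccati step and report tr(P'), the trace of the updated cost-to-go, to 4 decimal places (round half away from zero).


BᵀP = [-29.0000 -2.5000]
S = R + BᵀPB = [3/2] + [34.0000] = [35.5000]
BᵀPA = [24.0000 -89.5000]
K = S⁻¹·BᵀPA = [0.6761 -2.5211]
A−BK = [-0.3239 0.4789; 3.3521 -4.0423]
AᵀP(A−BK) = [1.7746 -3.9930; -3.9930 11.6092]
P' = Q + AᵀP(A−BK) = [3.7746 -0.9930; -0.9930 20.6092]
tr(P') = 24.3838

24.3838


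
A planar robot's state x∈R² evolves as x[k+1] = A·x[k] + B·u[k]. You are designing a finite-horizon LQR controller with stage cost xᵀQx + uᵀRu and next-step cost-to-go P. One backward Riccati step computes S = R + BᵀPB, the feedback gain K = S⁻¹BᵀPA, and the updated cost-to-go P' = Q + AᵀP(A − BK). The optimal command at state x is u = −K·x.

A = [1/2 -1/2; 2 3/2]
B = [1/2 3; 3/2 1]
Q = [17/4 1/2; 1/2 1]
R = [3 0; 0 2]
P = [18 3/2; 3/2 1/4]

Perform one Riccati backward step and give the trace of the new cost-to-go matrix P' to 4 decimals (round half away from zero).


BᵀP = [11.2500 1.1250; 55.5000 4.7500]
S = R + BᵀPB = [3 0; 0 2] + [7.3125 34.8750; 34.8750 171.2500] = [10.3125 34.8750; 34.8750 173.2500]
BᵀPA = [7.8750 -3.9375; 37.2500 -20.6250]
K = S⁻¹·BᵀPA = [0.1144 0.0651; 0.1920 -0.1321]
A−BK = [-0.1331 -0.1361; 1.6364 1.5345]
AᵀP(A−BK) = [0.4479 0.2850; 0.2850 0.3432]
P' = Q + AᵀP(A−BK) = [4.6979 0.7850; 0.7850 1.3432]
tr(P') = 6.0411

6.0411


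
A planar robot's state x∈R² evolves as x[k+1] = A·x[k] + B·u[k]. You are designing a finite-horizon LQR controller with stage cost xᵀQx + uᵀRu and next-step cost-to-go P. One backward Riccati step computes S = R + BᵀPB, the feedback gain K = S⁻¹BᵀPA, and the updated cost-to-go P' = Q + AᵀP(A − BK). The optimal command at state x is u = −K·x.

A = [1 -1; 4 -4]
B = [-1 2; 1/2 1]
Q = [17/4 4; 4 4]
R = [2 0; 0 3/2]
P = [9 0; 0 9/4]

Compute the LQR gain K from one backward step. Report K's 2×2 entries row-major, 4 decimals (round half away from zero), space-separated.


1.5828 -1.5828 1.3512 -1.3512

BᵀP = [-9.0000 1.1250; 18.0000 2.2500]
S = R + BᵀPB = [2 0; 0 3/2] + [9.5625 -16.8750; -16.8750 38.2500] = [11.5625 -16.8750; -16.8750 39.7500]
BᵀPA = [-4.5000 4.5000; 27.0000 -27.0000]
K = S⁻¹·BᵀPA = [1.5828 -1.5828; 1.3512 -1.3512]
A−BK = [-0.1196 0.1196; 1.8574 -1.8574]
AᵀP(A−BK) = [15.6402 -15.6402; -15.6402 15.6402]
P' = Q + AᵀP(A−BK) = [19.8902 -11.6402; -11.6402 19.6402]
tr(P') = 39.5304
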